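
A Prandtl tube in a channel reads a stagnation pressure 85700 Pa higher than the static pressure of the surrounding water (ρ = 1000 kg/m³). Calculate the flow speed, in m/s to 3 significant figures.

13.1 m/s

The dynamic pressure equals the rise in static pressure at the stagnation point: ΔP = ½ρv².
v = √(2ΔP/ρ) = √(2·85700/1000) = 13.1 m/s.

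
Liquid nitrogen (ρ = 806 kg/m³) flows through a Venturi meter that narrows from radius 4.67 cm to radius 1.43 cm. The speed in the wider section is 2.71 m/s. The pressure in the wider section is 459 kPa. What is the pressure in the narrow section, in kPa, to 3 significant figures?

P₂ ≈ 125 kPa

Mass conservation (A₁v₁ = A₂v₂) gives v₂ = 2.71 × 68.5/6.42 = 28.9 m/s.
Along the horizontal streamline, P + ½ρv² is constant.
P₂ = P₁ − ½ρ(v₂² − v₁²) = 459000 − ½·806·(28.9² − 2.71²) = 459000 − 334000 = 125000 Pa.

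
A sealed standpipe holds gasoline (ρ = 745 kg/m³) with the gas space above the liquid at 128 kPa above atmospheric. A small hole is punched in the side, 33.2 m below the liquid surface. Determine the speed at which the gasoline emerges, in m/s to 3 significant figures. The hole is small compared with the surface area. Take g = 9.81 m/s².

Take point 1 at the surface (v₁ ≈ 0) and point 2 at the hole (at atmospheric pressure). Bernoulli: P₁ + ρg h = P_atm + ½ρv₂².
With P₁ − P_atm = 128000 Pa, v₂ = √(2gh + 2ΔP/ρ) = √(2·9.81·33.2 + 2·128000/745) = 31.5 m/s.

31.5 m/s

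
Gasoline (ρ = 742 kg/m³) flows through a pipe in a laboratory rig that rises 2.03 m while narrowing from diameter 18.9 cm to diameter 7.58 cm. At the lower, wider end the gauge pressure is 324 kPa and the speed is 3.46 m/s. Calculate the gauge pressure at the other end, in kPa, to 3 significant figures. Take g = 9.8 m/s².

The volume flow rate is constant, so v₂ = (A₁/A₂)v₁ = (281/45.1)·3.46 = 21.5 m/s.
Bernoulli: P₁ + ½ρv₁² + ρg h₁ = P₂ + ½ρv₂² + ρg h₂, so P₂ = P₁ + ½ρ(v₁² − v₂²) − ρg(h₂ − h₁).
P₂ = 324000 + ½·742·(3.46² − 21.5²) − 742·9.8·(+2.03) = 324000 + (-167000) − (14800) = 142000 Pa.

P₂ ≈ 142 kPa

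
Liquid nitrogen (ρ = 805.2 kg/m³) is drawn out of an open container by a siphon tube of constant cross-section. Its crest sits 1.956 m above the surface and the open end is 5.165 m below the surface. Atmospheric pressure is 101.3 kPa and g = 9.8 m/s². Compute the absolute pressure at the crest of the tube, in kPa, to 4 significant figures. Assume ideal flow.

Bernoulli surface→outlet gives ½v² = g·h_out, so v = √(2·9.8·5.165) = 10.06 m/s.
With constant cross-section the crest speed equals v; applying Bernoulli from the surface up to the crest, P_top = P_atm − ½ρv² − ρg·h_top.
P_top = 101300 − ½·805.2·10.06² − 805.2·9.8·1.956 = 45110 Pa.

P_top ≈ 45.11 kPa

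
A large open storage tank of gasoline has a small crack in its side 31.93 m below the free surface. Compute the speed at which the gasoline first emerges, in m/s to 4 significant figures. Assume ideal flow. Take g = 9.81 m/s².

The surface is effectively still and both ends are open, so ½v² = gh and v = √(2·9.81·31.93) = 25.03 m/s.

25.03 m/s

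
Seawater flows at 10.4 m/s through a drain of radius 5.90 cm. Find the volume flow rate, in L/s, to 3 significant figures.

Q ≈ 114 L/s

Q = A·v = 0.0109 m² × 10.4 m/s = 0.114 m³/s.
Converting: 0.114 m³/s × 1000 = 114 L/s.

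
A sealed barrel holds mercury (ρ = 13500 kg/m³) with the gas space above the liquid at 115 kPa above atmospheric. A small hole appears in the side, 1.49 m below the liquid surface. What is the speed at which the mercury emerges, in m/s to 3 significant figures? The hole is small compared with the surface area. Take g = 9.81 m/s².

Take point 1 at the surface (v₁ ≈ 0) and point 2 at the hole (at atmospheric pressure). Bernoulli: P₁ + ρg h = P_atm + ½ρv₂².
With P₁ − P_atm = 115000 Pa, v₂ = √(2gh + 2ΔP/ρ) = √(2·9.81·1.49 + 2·115000/13500) = 6.80 m/s.

v ≈ 6.80 m/s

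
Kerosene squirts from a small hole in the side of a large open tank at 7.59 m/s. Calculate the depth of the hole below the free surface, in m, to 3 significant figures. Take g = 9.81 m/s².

2.94 m

For a small hole in a large open tank, ½v² = gh, giving h = v²/(2g).
h = 7.59²/(2·9.81) = 57.6/19.62 = 2.94 m.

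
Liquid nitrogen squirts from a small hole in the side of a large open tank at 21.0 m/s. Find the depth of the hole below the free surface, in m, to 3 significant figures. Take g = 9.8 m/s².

h ≈ 22.5 m

For a small hole in a large open tank, ½v² = gh, giving h = v²/(2g).
h = 21.0²/(2·9.8) = 441/19.60 = 22.5 m.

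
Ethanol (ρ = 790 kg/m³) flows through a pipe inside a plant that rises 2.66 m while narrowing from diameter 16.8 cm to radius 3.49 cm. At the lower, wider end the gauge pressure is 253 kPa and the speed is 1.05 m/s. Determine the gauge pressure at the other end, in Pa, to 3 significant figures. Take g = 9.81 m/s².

P₂ ≈ 218000 Pa

The volume flow rate is constant, so v₂ = (A₁/A₂)v₁ = (222/38.3)·1.05 = 6.08 m/s.
Bernoulli: P₁ + ½ρv₁² + ρg h₁ = P₂ + ½ρv₂² + ρg h₂, so P₂ = P₁ + ½ρ(v₁² − v₂²) − ρg(h₂ − h₁).
P₂ = 253000 + ½·790·(1.05² − 6.08²) − 790·9.81·(+2.66) = 253000 + (-14200) − (20600) = 218000 Pa.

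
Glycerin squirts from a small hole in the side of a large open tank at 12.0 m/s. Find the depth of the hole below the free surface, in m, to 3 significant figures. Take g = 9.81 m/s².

Torricelli: v = √(2gh), so h = v²/(2g).
h = 12.0²/(2·9.81) = 144/19.62 = 7.34 m.

h ≈ 7.34 m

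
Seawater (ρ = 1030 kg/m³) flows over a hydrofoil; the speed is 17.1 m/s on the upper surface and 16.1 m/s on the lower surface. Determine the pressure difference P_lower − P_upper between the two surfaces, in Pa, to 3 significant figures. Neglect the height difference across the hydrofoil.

Bernoulli (same height): P_lower − P_upper = ½ρ(v_upper² − v_lower²).
ΔP = ½·1030·(17.1² − 16.1²) = 17100 Pa.

ΔP = 17100 Pa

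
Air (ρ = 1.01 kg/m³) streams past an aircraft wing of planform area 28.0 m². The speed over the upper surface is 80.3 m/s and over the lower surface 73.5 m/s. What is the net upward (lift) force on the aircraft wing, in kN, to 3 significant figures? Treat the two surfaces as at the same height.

With equal heights on the two surfaces, Bernoulli gives P_lower − P_upper = ½ρ(v_upper² − v_lower²).
ΔP = ½·1.01·(80.3² − 73.5²) = 528 Pa.
Lift = ΔP · A = 528 × 28.0 = 14800 N.

F ≈ 14.8 kN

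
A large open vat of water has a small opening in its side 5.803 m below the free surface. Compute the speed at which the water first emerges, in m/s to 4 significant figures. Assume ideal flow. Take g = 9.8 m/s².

Bernoulli from surface to hole (P equal, v_surface ≈ 0): v = √(2gh) = √(2×9.8×5.803) = 10.66 m/s.

v = 10.66 m/s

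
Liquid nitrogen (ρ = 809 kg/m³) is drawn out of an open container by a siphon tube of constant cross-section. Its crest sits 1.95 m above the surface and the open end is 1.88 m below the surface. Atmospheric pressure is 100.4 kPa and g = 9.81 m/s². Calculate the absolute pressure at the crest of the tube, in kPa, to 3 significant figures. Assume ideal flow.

Bernoulli surface→outlet gives ½v² = g·h_out, so v = √(2·9.81·1.88) = 6.07 m/s.
The bore is uniform, so the speed at the crest is the same v. Bernoulli surface→crest: P_atm = P_top + ½ρv² + ρg·h_top.
P_top = 100400 − ½·809·6.07² − 809·9.81·1.95 = 70000 Pa.

70.0 kPa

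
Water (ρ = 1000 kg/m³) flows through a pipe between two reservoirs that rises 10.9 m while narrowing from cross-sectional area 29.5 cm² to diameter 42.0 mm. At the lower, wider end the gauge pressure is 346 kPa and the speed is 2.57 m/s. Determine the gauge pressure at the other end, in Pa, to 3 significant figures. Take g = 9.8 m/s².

228000 Pa

Mass conservation (A₁v₁ = A₂v₂) gives v₂ = 2.57 × 29.5/13.9 = 5.47 m/s.
Applying Bernoulli between the two ends and solving for P₂: P₂ = P₁ + ½ρ(v₁² − v₂²) − ρgΔh.
P₂ = 346000 + ½·1000·(2.57² − 5.47²) − 1000·9.8·(+10.9) = 346000 + (-11700) − (107000) = 228000 Pa.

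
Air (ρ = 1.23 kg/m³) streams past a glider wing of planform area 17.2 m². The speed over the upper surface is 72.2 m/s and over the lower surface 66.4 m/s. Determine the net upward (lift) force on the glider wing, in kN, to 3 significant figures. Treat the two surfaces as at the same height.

The faster flow above has the lower pressure; Bernoulli (same height) gives ΔP = ½ρ(v_up² − v_low²).
ΔP = ½·1.23·(72.2² − 66.4²) = 494 Pa.
Lift = ΔP · A = 494 × 17.2 = 8500 N.

8.50 kN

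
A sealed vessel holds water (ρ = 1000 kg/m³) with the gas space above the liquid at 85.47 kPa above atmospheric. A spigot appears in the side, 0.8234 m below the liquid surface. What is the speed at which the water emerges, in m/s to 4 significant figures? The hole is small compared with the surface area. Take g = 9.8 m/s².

13.68 m/s

Take point 1 at the surface (v₁ ≈ 0) and point 2 at the hole (at atmospheric pressure). Bernoulli: P₁ + ρg h = P_atm + ½ρv₂².
With P₁ − P_atm = 85470 Pa, v₂ = √(2gh + 2ΔP/ρ) = √(2·9.8·0.8234 + 2·85470/1000) = 13.68 m/s.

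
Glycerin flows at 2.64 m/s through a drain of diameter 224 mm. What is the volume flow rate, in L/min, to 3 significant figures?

Q = A·v = 0.0394 m² × 2.64 m/s = 0.104 m³/s.
Converting: 0.104 m³/s × 60000 = 6240 L/min.

Q = 6240 L/min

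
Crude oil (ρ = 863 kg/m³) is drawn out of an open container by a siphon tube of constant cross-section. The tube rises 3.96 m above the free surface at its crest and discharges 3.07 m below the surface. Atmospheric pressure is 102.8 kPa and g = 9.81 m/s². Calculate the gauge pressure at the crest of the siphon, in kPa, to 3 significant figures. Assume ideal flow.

From the surface to the outlet (both open to atmosphere, surface at rest): v = √(2g·h_out) = √(2·9.81·3.07) = 7.76 m/s.
Continuity keeps v the same throughout the tube; from surface to crest, P_atm + 0 = P_top + ½ρv² + ρg·h_top.
P_top = 102800 − ½·863·7.76² − 863·9.81·3.96 = 43300 Pa. So P_gauge = P_top − P_atm = -59500 Pa.

-59.5 kPa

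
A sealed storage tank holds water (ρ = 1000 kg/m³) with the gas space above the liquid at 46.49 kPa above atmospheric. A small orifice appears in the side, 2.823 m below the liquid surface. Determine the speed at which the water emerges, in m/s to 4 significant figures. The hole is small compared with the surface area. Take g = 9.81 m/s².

v ≈ 12.18 m/s

Take point 1 at the surface (v₁ ≈ 0) and point 2 at the hole (at atmospheric pressure). Bernoulli: P₁ + ρg h = P_atm + ½ρv₂².
With P₁ − P_atm = 46490 Pa, v₂ = √(2gh + 2ΔP/ρ) = √(2·9.81·2.823 + 2·46490/1000) = 12.18 m/s.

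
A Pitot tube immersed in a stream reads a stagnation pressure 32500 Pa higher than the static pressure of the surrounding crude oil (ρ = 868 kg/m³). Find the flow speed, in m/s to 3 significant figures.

v ≈ 8.65 m/s

The dynamic pressure equals the rise in static pressure at the stagnation point: ΔP = ½ρv².
v = √(2ΔP/ρ) = √(2·32500/868) = 8.65 m/s.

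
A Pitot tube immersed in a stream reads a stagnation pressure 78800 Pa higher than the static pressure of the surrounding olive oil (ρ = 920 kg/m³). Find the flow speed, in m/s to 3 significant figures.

Bernoulli between the free stream and the stagnation point: ½ρv² = P_stag − P_static.
v = √(2ΔP/ρ) = √(2·78800/920) = 13.1 m/s.

v = 13.1 m/s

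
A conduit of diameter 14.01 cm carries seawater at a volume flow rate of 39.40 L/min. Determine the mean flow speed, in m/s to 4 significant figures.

Q = 39.40 L/min = 0.0006567 m³/s.
v = Q/A = 0.0006567 / 0.01542 = 0.04260 m/s.

v = 0.04260 m/s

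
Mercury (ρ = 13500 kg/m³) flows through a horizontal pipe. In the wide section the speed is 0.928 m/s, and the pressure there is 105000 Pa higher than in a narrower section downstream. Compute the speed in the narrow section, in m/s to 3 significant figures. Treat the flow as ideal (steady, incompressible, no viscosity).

With h₁ = h₂, rearranging Bernoulli gives v₂ = √(v₁² + 2ΔP/ρ).
v₂ = √(0.928² + 2·105000/13500) = √(0.861 + 15.6) = 4.05 m/s.

4.05 m/s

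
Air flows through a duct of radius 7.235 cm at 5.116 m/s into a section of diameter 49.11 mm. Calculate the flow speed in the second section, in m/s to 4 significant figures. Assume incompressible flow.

44.41 m/s

Mass conservation (A₁v₁ = A₂v₂) gives v₂ = 5.116 × 164.4/18.94 = 44.41 m/s.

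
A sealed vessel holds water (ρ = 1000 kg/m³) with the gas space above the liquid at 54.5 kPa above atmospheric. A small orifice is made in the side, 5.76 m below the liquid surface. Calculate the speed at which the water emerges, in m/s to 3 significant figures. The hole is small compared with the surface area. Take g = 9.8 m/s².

Take point 1 at the surface (v₁ ≈ 0) and point 2 at the hole (at atmospheric pressure). Bernoulli: P₁ + ρg h = P_atm + ½ρv₂².
With P₁ − P_atm = 54500 Pa, v₂ = √(2gh + 2ΔP/ρ) = √(2·9.8·5.76 + 2·54500/1000) = 14.9 m/s.

14.9 m/s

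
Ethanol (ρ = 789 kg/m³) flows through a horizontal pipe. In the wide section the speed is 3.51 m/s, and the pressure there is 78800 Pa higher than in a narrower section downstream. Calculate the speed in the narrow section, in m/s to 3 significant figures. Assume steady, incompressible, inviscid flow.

v₂ ≈ 14.6 m/s

With h₁ = h₂, rearranging Bernoulli gives v₂ = √(v₁² + 2ΔP/ρ).
v₂ = √(3.51² + 2·78800/789) = √(12.3 + 200) = 14.6 m/s.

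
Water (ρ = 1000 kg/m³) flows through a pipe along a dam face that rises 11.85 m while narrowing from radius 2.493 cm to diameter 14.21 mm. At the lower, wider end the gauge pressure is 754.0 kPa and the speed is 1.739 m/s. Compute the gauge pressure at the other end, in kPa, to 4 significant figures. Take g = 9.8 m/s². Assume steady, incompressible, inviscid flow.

P₂ ≈ 410.2 kPa

By continuity, v₂ = v₁·A₁/A₂ = 1.739·(19.53/1.586) = 21.41 m/s.
Applying Bernoulli between the two ends and solving for P₂: P₂ = P₁ + ½ρ(v₁² − v₂²) − ρgΔh.
P₂ = 754000 + ½·1000·(1.739² − 21.41²) − 1000·9.8·(+11.85) = 754000 + (-227700) − (116100) = 410200 Pa.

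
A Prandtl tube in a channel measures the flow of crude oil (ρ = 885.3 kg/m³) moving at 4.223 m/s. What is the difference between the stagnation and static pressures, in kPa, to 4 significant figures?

ΔP ≈ 7.894 kPa

Bernoulli between the free stream and the stagnation point: ½ρv² = P_stag − P_static.
ΔP = ½·885.3·4.223² = 7894 Pa.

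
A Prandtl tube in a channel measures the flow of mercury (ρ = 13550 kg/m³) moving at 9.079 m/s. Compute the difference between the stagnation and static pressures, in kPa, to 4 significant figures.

ΔP ≈ 558.5 kPa

At the stagnation point the flow is brought to rest, so Bernoulli gives P_stag − P_static = ½ρv².
ΔP = ½·13550·9.079² = 558500 Pa.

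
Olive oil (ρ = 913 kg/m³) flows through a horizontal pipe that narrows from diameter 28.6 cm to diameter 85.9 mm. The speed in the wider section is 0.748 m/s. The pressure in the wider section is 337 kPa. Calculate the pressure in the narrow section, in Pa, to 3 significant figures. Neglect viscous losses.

P₂ = 306000 Pa

Mass conservation (A₁v₁ = A₂v₂) gives v₂ = 0.748 × 642/58.0 = 8.29 m/s.
Along the horizontal streamline, P + ½ρv² is constant.
P₂ = P₁ − ½ρ(v₂² − v₁²) = 337000 − ½·913·(8.29² − 0.748²) = 337000 − 31100 = 306000 Pa.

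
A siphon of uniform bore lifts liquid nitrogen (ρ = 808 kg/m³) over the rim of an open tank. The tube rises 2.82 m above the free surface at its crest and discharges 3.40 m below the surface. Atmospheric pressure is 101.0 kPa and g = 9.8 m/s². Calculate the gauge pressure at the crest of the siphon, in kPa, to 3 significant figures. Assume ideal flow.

P_gauge ≈ -49.3 kPa

From the surface to the outlet (both open to atmosphere, surface at rest): v = √(2g·h_out) = √(2·9.8·3.40) = 8.16 m/s.
With constant cross-section the crest speed equals v; applying Bernoulli from the surface up to the crest, P_top = P_atm − ½ρv² − ρg·h_top.
P_top = 101000 − ½·808·8.16² − 808·9.8·2.82 = 51700 Pa. So P_gauge = P_top − P_atm = -49300 Pa.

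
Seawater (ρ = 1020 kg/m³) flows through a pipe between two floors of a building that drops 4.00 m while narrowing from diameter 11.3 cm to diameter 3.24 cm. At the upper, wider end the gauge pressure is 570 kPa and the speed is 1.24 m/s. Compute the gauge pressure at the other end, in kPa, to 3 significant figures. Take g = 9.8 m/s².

By continuity, v₂ = v₁·A₁/A₂ = 1.24·(100/8.24) = 15.1 m/s.
Energy conservation along the streamline gives P₂ = P₁ − ½ρ(v₂² − v₁²) − ρg(h₂ − h₁).
P₂ = 570000 + ½·1020·(1.24² − 15.1²) − 1020·9.8·(−4.00) = 570000 + (-115000) − (-40000) = 495000 Pa.

P₂ ≈ 495 kPa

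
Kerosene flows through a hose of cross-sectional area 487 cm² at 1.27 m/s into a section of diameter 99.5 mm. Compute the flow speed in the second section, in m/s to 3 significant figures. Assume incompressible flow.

v₂ = 7.95 m/s

Mass conservation (A₁v₁ = A₂v₂) gives v₂ = 1.27 × 487/77.8 = 7.95 m/s.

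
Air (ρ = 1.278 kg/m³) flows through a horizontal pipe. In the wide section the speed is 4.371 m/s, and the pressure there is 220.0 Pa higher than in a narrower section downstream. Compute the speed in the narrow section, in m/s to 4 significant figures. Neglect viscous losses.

v₂ = 19.06 m/s

Horizontal Bernoulli: P₁ + ½ρv₁² = P₂ + ½ρv₂², so v₂² = v₁² + 2(P₁ − P₂)/ρ.
v₂ = √(4.371² + 2·220.0/1.278) = √(19.11 + 344.3) = 19.06 m/s.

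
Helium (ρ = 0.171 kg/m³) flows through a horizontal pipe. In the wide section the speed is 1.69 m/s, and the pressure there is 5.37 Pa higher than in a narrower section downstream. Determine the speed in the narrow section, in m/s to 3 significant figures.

Horizontal Bernoulli: P₁ + ½ρv₁² = P₂ + ½ρv₂², so v₂² = v₁² + 2(P₁ − P₂)/ρ.
v₂ = √(1.69² + 2·5.37/0.171) = √(2.86 + 62.8) = 8.10 m/s.

8.10 m/s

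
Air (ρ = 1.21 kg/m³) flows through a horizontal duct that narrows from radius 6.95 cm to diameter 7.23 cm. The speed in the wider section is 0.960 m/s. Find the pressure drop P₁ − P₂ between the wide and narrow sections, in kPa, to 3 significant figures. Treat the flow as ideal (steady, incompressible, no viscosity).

The volume flow rate is constant, so v₂ = (A₁/A₂)v₁ = (152/41.1)·0.960 = 3.55 m/s.
With no height change, Bernoulli's equation is P₁ + ½ρv₁² = P₂ + ½ρv₂².
P₁ − P₂ = ½·1.21·(3.55² − 0.960²) = ½·1.21·11.7 = 7.06 Pa.

0.00706 kPa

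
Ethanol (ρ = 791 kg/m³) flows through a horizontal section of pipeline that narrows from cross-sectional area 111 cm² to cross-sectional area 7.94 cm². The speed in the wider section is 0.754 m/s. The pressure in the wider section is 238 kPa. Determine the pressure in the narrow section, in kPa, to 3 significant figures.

The volume flow rate is constant, so v₂ = (A₁/A₂)v₁ = (111/7.94)·0.754 = 10.5 m/s.
The pipe is horizontal, so Bernoulli reduces to P₁ + ½ρv₁² = P₂ + ½ρv₂².
P₂ = P₁ − ½ρ(v₂² − v₁²) = 238000 − ½·791·(10.5² − 0.754²) = 238000 − 43700 = 194000 Pa.

P₂ ≈ 194 kPa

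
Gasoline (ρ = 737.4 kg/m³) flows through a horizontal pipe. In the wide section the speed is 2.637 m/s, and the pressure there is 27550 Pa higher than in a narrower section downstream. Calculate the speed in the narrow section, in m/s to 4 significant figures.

Along the level pipe P + ½ρv² is conserved, hence v₂² = v₁² + 2(P₁ − P₂)/ρ.
v₂ = √(2.637² + 2·27550/737.4) = √(6.954 + 74.72) = 9.037 m/s.

9.037 m/s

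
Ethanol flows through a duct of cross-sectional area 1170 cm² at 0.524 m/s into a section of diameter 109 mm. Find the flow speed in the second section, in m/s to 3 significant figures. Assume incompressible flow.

v₂ ≈ 6.57 m/s

By continuity, v₂ = v₁·A₁/A₂ = 0.524·(1170/93.3) = 6.57 m/s.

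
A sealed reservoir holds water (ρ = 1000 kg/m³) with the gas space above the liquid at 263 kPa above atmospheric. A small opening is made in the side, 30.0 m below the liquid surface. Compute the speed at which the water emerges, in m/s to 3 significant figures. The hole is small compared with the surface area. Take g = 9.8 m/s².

Take point 1 at the surface (v₁ ≈ 0) and point 2 at the hole (at atmospheric pressure). Bernoulli: P₁ + ρg h = P_atm + ½ρv₂².
With P₁ − P_atm = 263000 Pa, v₂ = √(2gh + 2ΔP/ρ) = √(2·9.8·30.0 + 2·263000/1000) = 33.4 m/s.

33.4 m/s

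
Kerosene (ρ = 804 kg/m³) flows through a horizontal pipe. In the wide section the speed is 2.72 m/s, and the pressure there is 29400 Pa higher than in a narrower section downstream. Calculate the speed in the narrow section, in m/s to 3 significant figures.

v₂ ≈ 8.97 m/s

Horizontal Bernoulli: P₁ + ½ρv₁² = P₂ + ½ρv₂², so v₂² = v₁² + 2(P₁ − P₂)/ρ.
v₂ = √(2.72² + 2·29400/804) = √(7.40 + 73.1) = 8.97 m/s.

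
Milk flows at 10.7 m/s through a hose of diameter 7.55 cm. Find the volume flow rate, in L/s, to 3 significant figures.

Q = A·v = 0.00448 m² × 10.7 m/s = 0.0479 m³/s.
Converting: 0.0479 m³/s × 1000 = 47.9 L/s.

Q ≈ 47.9 L/s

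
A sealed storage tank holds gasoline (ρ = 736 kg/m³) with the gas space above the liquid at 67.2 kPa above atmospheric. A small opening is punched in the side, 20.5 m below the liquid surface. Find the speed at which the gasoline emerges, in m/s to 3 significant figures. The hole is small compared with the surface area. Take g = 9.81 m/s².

Take point 1 at the surface (v₁ ≈ 0) and point 2 at the hole (at atmospheric pressure). Bernoulli: P₁ + ρg h = P_atm + ½ρv₂².
With P₁ − P_atm = 67200 Pa, v₂ = √(2gh + 2ΔP/ρ) = √(2·9.81·20.5 + 2·67200/736) = 24.2 m/s.

v ≈ 24.2 m/s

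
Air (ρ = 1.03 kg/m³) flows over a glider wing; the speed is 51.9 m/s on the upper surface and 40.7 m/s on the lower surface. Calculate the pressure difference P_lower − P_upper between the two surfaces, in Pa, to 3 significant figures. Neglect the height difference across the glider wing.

The pressure is lower where the speed is higher: ΔP = ½ρ(v_up² − v_low²).
ΔP = ½·1.03·(51.9² − 40.7²) = 534 Pa.

ΔP ≈ 534 Pa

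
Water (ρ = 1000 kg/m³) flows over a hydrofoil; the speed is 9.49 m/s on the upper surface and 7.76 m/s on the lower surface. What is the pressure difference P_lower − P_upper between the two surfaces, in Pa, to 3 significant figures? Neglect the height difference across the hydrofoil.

Bernoulli (same height): P_lower − P_upper = ½ρ(v_upper² − v_lower²).
ΔP = ½·1000·(9.49² − 7.76²) = 14900 Pa.

ΔP ≈ 14900 Pa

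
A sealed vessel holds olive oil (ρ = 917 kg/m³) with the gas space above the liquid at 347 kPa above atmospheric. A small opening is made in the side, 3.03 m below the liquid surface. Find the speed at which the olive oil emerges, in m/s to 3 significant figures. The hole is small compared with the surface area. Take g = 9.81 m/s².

Take point 1 at the surface (v₁ ≈ 0) and point 2 at the hole (at atmospheric pressure). Bernoulli: P₁ + ρg h = P_atm + ½ρv₂².
With P₁ − P_atm = 347000 Pa, v₂ = √(2gh + 2ΔP/ρ) = √(2·9.81·3.03 + 2·347000/917) = 28.6 m/s.

28.6 m/s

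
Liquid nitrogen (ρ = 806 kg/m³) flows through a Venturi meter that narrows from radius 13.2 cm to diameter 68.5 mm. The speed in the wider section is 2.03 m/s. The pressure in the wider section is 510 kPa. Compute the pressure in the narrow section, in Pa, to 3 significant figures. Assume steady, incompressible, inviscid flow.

P₂ ≈ 145000 Pa

Continuity gives A₁v₁ = A₂v₂, so v₂ = (547 cm²)/(36.9 cm²) × 2.03 m/s = 30.2 m/s.
Along the horizontal streamline, P + ½ρv² is constant.
P₂ = P₁ − ½ρ(v₂² − v₁²) = 510000 − ½·806·(30.2² − 2.03²) = 510000 − 365000 = 145000 Pa.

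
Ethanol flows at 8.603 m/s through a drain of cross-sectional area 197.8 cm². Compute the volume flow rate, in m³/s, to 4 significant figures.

Q = A·v = 0.01978 m² × 8.603 m/s = 0.1702 m³/s.

0.1702 m³/s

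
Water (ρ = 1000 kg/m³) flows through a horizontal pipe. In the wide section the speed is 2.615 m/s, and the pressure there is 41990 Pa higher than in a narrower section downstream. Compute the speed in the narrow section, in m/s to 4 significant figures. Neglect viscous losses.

Horizontal Bernoulli: P₁ + ½ρv₁² = P₂ + ½ρv₂², so v₂² = v₁² + 2(P₁ − P₂)/ρ.
v₂ = √(2.615² + 2·41990/1000) = √(6.838 + 83.98) = 9.530 m/s.

9.530 m/s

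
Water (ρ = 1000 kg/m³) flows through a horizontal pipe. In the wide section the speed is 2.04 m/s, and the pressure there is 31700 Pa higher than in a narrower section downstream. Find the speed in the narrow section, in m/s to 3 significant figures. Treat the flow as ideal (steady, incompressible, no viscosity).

8.22 m/s

With h₁ = h₂, rearranging Bernoulli gives v₂ = √(v₁² + 2ΔP/ρ).
v₂ = √(2.04² + 2·31700/1000) = √(4.16 + 63.4) = 8.22 m/s.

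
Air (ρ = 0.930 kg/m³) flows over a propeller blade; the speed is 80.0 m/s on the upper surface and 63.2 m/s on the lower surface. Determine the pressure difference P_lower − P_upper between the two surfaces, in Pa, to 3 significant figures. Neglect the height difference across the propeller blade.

Bernoulli (same height): P_lower − P_upper = ½ρ(v_upper² − v_lower²).
ΔP = ½·0.930·(80.0² − 63.2²) = 1120 Pa.

ΔP ≈ 1120 Pa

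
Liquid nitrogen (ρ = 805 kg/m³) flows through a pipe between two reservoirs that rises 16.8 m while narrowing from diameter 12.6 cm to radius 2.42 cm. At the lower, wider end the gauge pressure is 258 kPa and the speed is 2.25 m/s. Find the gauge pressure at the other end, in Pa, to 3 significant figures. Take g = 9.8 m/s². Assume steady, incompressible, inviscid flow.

The volume flow rate is constant, so v₂ = (A₁/A₂)v₁ = (125/18.4)·2.25 = 15.2 m/s.
Bernoulli: P₁ + ½ρv₁² + ρg h₁ = P₂ + ½ρv₂² + ρg h₂, so P₂ = P₁ + ½ρ(v₁² − v₂²) − ρg(h₂ − h₁).
P₂ = 258000 + ½·805·(2.25² − 15.2²) − 805·9.8·(+16.8) = 258000 + (-91600) − (133000) = 33900 Pa.

P₂ = 33900 Pa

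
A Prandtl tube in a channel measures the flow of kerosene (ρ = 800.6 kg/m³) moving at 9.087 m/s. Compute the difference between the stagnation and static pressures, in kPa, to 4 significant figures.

ΔP ≈ 33.05 kPa

At the stagnation point the flow is brought to rest, so Bernoulli gives P_stag − P_static = ½ρv².
ΔP = ½·800.6·9.087² = 33050 Pa.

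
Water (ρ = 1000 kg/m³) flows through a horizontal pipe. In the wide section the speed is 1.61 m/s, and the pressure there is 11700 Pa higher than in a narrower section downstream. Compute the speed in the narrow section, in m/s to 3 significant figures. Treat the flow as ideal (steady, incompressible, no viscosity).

v₂ = 5.10 m/s

Horizontal Bernoulli: P₁ + ½ρv₁² = P₂ + ½ρv₂², so v₂² = v₁² + 2(P₁ − P₂)/ρ.
v₂ = √(1.61² + 2·11700/1000) = √(2.59 + 23.4) = 5.10 m/s.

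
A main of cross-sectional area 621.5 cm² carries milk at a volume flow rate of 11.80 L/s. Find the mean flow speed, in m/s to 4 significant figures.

Q = 11.80 L/s = 0.01180 m³/s.
v = Q/A = 0.01180 / 0.06215 = 0.1899 m/s.

v ≈ 0.1899 m/s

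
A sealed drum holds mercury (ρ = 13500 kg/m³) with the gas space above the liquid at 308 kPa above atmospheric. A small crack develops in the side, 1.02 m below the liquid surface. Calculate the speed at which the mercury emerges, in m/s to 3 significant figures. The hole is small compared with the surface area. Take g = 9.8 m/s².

v ≈ 8.10 m/s

Take point 1 at the surface (v₁ ≈ 0) and point 2 at the hole (at atmospheric pressure). Bernoulli: P₁ + ρg h = P_atm + ½ρv₂².
With P₁ − P_atm = 308000 Pa, v₂ = √(2gh + 2ΔP/ρ) = √(2·9.8·1.02 + 2·308000/13500) = 8.10 m/s.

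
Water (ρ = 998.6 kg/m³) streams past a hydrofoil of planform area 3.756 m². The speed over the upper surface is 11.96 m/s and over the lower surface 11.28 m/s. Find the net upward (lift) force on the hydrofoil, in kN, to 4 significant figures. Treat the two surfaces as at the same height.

F ≈ 29.64 kN

With equal heights on the two surfaces, Bernoulli gives P_lower − P_upper = ½ρ(v_upper² − v_lower²).
ΔP = ½·998.6·(11.96² − 11.28²) = 7891 Pa.
Lift = ΔP · A = 7891 × 3.756 = 29640 N.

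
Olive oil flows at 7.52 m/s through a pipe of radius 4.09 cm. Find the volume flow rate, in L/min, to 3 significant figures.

Q = A·v = 0.00526 m² × 7.52 m/s = 0.0395 m³/s.
Converting: 0.0395 m³/s × 60000 = 2370 L/min.

Q ≈ 2370 L/min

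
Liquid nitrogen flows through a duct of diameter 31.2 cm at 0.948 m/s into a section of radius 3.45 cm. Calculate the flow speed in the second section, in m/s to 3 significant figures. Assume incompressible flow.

v₂ ≈ 19.4 m/s

Mass conservation (A₁v₁ = A₂v₂) gives v₂ = 0.948 × 765/37.4 = 19.4 m/s.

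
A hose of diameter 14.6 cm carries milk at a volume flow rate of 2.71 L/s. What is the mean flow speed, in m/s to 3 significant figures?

Q = 2.71 L/s = 0.00271 m³/s.
v = Q/A = 0.00271 / 0.0167 = 0.162 m/s.

0.162 m/s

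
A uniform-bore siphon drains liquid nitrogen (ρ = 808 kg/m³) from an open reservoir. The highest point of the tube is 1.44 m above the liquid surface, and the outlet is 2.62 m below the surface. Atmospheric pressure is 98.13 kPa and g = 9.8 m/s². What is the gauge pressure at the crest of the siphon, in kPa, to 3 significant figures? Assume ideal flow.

P_gauge ≈ -32.1 kPa

The outlet speed comes from Torricelli: v = √(2g·2.62) = 7.17 m/s.
With constant cross-section the crest speed equals v; applying Bernoulli from the surface up to the crest, P_top = P_atm − ½ρv² − ρg·h_top.
P_top = 98130 − ½·808·7.17² − 808·9.8·1.44 = 66000 Pa. So P_gauge = P_top − P_atm = -32100 Pa.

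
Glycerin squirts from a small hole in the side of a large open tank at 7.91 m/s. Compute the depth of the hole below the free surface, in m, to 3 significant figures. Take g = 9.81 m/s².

h ≈ 3.19 m

For a small hole in a large open tank, ½v² = gh, giving h = v²/(2g).
h = 7.91²/(2·9.81) = 62.6/19.62 = 3.19 m.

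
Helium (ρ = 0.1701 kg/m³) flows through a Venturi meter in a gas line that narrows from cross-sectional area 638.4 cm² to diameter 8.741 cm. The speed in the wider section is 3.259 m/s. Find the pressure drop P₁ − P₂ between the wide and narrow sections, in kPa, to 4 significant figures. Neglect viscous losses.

The volume flow rate is constant, so v₂ = (A₁/A₂)v₁ = (638.4/60.01)·3.259 = 34.67 m/s.
Along the horizontal streamline, P + ½ρv² is constant.
P₁ − P₂ = ½·0.1701·(34.67² − 3.259²) = ½·0.1701·1191 = 101.3 Pa.

ΔP = 0.1013 kPa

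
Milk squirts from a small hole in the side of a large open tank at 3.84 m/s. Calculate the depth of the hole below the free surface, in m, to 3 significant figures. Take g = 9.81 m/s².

Inverting v = √(2gh) gives h = v² / 2g.
h = 3.84²/(2·9.81) = 14.7/19.62 = 0.752 m.

h ≈ 0.752 m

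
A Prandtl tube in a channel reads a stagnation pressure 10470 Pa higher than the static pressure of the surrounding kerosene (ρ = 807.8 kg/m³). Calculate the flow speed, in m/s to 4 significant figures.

At the stagnation point the flow is brought to rest, so Bernoulli gives P_stag − P_static = ½ρv².
v = √(2ΔP/ρ) = √(2·10470/807.8) = 5.091 m/s.

v ≈ 5.091 m/s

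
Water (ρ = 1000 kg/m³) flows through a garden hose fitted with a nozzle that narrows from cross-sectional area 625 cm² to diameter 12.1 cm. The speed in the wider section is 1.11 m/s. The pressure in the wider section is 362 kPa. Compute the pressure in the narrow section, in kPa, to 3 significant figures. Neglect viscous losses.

By continuity, v₂ = v₁·A₁/A₂ = 1.11·(625/115) = 6.03 m/s.
With no height change, Bernoulli's equation is P₁ + ½ρv₁² = P₂ + ½ρv₂².
P₂ = P₁ − ½ρ(v₂² − v₁²) = 362000 − ½·1000·(6.03² − 1.11²) = 362000 − 17600 = 344000 Pa.

P₂ ≈ 344 kPa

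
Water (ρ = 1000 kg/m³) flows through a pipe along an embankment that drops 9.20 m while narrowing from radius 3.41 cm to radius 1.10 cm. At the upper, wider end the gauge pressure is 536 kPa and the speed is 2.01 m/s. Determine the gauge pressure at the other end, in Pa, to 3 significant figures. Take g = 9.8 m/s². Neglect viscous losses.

Continuity gives A₁v₁ = A₂v₂, so v₂ = (36.5 cm²)/(3.80 cm²) × 2.01 m/s = 19.3 m/s.
Energy conservation along the streamline gives P₂ = P₁ − ½ρ(v₂² − v₁²) − ρg(h₂ − h₁).
P₂ = 536000 + ½·1000·(2.01² − 19.3²) − 1000·9.8·(−9.20) = 536000 + (-185000) − (-90200) = 442000 Pa.

442000 Pa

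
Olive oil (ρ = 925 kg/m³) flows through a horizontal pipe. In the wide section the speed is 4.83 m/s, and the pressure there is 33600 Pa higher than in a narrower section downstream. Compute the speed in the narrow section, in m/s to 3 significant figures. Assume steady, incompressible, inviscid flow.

v₂ ≈ 9.80 m/s

Along the level pipe P + ½ρv² is conserved, hence v₂² = v₁² + 2(P₁ − P₂)/ρ.
v₂ = √(4.83² + 2·33600/925) = √(23.3 + 72.6) = 9.80 m/s.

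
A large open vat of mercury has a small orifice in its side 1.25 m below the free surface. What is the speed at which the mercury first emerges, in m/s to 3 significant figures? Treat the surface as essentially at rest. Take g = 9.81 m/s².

With the surface at rest and both surface and jet at atmospheric pressure, Bernoulli gives ρg h = ½ρv², so v = √(2gh) = √(2·9.81·1.25) = 4.95 m/s.

v ≈ 4.95 m/s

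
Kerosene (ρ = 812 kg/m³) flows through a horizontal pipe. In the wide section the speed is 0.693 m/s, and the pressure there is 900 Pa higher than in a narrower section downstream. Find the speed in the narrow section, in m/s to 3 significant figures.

v₂ ≈ 1.64 m/s

Horizontal Bernoulli: P₁ + ½ρv₁² = P₂ + ½ρv₂², so v₂² = v₁² + 2(P₁ − P₂)/ρ.
v₂ = √(0.693² + 2·900/812) = √(0.480 + 2.22) = 1.64 m/s.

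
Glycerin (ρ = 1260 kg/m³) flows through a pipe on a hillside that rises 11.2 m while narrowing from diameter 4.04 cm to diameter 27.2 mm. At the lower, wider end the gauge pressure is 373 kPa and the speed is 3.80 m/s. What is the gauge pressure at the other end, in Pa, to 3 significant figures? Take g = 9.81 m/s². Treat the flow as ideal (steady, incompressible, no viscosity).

P₂ ≈ 199000 Pa

The volume flow rate is constant, so v₂ = (A₁/A₂)v₁ = (12.8/5.81)·3.80 = 8.38 m/s.
Applying Bernoulli between the two ends and solving for P₂: P₂ = P₁ + ½ρ(v₁² − v₂²) − ρgΔh.
P₂ = 373000 + ½·1260·(3.80² − 8.38²) − 1260·9.81·(+11.2) = 373000 + (-35200) − (138000) = 199000 Pa.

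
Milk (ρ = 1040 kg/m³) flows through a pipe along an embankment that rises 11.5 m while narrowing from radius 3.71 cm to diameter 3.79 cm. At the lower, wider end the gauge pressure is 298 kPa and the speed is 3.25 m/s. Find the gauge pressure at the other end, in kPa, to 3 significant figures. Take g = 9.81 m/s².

P₂ ≈ 105 kPa

Mass conservation (A₁v₁ = A₂v₂) gives v₂ = 3.25 × 43.2/11.3 = 12.5 m/s.
Applying Bernoulli between the two ends and solving for P₂: P₂ = P₁ + ½ρ(v₁² − v₂²) − ρgΔh.
P₂ = 298000 + ½·1040·(3.25² − 12.5²) − 1040·9.81·(+11.5) = 298000 + (-75200) − (117000) = 105000 Pa.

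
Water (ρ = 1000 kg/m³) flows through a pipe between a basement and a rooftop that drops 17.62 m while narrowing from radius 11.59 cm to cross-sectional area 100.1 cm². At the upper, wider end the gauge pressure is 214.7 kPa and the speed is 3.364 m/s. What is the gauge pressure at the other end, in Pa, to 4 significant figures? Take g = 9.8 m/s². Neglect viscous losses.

P₂ ≈ 292500 Pa

The volume flow rate is constant, so v₂ = (A₁/A₂)v₁ = (422.0/100.1)·3.364 = 14.18 m/s.
Applying Bernoulli between the two ends and solving for P₂: P₂ = P₁ + ½ρ(v₁² − v₂²) − ρgΔh.
P₂ = 214700 + ½·1000·(3.364² − 14.18²) − 1000·9.8·(−17.62) = 214700 + (-94910) − (-172700) = 292500 Pa.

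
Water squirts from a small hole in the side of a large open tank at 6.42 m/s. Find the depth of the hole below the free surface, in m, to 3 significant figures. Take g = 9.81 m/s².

h ≈ 2.10 m

Inverting v = √(2gh) gives h = v² / 2g.
h = 6.42²/(2·9.81) = 41.2/19.62 = 2.10 m.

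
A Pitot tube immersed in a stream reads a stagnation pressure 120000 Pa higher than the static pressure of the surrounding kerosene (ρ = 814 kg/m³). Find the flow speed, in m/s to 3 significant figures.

v ≈ 17.2 m/s

The dynamic pressure equals the rise in static pressure at the stagnation point: ΔP = ½ρv².
v = √(2ΔP/ρ) = √(2·120000/814) = 17.2 m/s.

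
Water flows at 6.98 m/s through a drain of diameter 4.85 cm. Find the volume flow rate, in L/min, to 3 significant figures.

Q ≈ 774 L/min

Q = A·v = 0.00185 m² × 6.98 m/s = 0.0129 m³/s.
Converting: 0.0129 m³/s × 60000 = 774 L/min.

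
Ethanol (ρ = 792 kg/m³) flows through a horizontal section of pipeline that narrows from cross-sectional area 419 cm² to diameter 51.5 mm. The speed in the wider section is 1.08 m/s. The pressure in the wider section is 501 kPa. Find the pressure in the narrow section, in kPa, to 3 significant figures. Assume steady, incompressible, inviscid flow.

315 kPa

Continuity gives A₁v₁ = A₂v₂, so v₂ = (419 cm²)/(20.8 cm²) × 1.08 m/s = 21.7 m/s.
The pipe is horizontal, so Bernoulli reduces to P₁ + ½ρv₁² = P₂ + ½ρv₂².
P₂ = P₁ − ½ρ(v₂² − v₁²) = 501000 − ½·792·(21.7² − 1.08²) = 501000 − 186000 = 315000 Pa.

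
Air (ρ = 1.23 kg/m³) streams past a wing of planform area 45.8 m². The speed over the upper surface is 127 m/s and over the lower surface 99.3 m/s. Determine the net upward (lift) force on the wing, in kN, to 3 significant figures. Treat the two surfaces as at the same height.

F ≈ 177 kN

From P + ½ρv² = const at equal height, P_low − P_up = ½ρ(v_up² − v_low²).
ΔP = ½·1.23·(127² − 99.3²) = 3860 Pa.
Lift = ΔP · A = 3860 × 45.8 = 177000 N.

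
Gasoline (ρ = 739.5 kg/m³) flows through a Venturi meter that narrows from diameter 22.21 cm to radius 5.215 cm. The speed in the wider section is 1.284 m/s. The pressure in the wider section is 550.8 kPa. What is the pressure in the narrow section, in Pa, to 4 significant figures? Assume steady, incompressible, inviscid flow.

P₂ ≈ 538900 Pa

Continuity gives A₁v₁ = A₂v₂, so v₂ = (387.4 cm²)/(85.44 cm²) × 1.284 m/s = 5.822 m/s.
The pipe is horizontal, so Bernoulli reduces to P₁ + ½ρv₁² = P₂ + ½ρv₂².
P₂ = P₁ − ½ρ(v₂² − v₁²) = 550800 − ½·739.5·(5.822² − 1.284²) = 550800 − 11920 = 538900 Pa.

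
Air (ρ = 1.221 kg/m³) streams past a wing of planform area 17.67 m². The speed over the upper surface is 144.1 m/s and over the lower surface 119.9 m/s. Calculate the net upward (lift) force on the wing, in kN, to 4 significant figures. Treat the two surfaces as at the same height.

F = 68.92 kN

With equal heights on the two surfaces, Bernoulli gives P_lower − P_upper = ½ρ(v_upper² − v_lower²).
ΔP = ½·1.221·(144.1² − 119.9²) = 3900 Pa.
Lift = ΔP · A = 3900 × 17.67 = 68920 N.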